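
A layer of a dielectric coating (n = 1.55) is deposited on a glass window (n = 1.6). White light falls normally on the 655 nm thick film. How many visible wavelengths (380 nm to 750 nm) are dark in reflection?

2

Ray reflecting at the top interface goes from n = 1.0 toward n = 1.55: a half-wave phase shift.
Bottom surface (1.55 → 1.6): reflection off a higher-index medium gives a half-wave phase shift.
The two reflections carry the same phase change, so no net offset.
For minimum reflection here: 2 n t = (m + ½) λ.
λ = 2 n t / (m + ½) = 2031 / (m + ½) nm.
m=2: 812 nm (IR); m=3: 580 nm (visible); m=4: 451 nm (visible); m=5: 369 nm (UV).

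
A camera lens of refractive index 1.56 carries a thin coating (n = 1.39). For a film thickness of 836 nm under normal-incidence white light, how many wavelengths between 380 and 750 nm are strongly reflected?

At the upper boundary (n = 1.0 to n = 1.39) the reflected ray undergoes a half-wave phase shift.
Ray reflecting at the bottom interface goes from n = 1.39 toward n = 1.56: a half-wave phase shift.
The two reflections carry the same phase change, so no net offset.
For strong reflection here: 2 n t = m λ.
λ = 2 n t / m = 2324 / m nm.
m=3: 775 nm (IR); m=4: 581 nm (visible); m=5: 465 nm (visible); m=6: 387 nm (visible); m=7: 332 nm (UV).

3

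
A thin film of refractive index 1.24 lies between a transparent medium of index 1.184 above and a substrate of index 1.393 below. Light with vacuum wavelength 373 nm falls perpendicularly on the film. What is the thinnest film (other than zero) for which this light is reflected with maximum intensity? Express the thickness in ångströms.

Top surface (1.184 → 1.24): reflection off a higher-index medium gives a half-wave phase shift.
Bottom surface (1.24 → 1.393): reflection off a higher-index medium gives a half-wave phase shift.
Zero or two π shifts → no net half-wave offset.
For strong reflection here: 2 n t = m λ.
Minimum nonzero at m = 1: t = λ / (2 n) = 373 / (2 × 1.24) = 150 nm.

1504 Å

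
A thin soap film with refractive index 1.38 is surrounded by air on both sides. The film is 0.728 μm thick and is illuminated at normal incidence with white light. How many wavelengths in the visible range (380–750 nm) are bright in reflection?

2

At the upper boundary (n = 1.0 to n = 1.38) the reflected ray undergoes a half-wave phase shift.
Ray reflecting at the bottom interface goes from n = 1.38 toward n = 1.0: no phase shift.
Exactly one π shift → a net half-wave offset.
So the condition for constructive reflection is 2 n t = (m + ½) λ.
λ = 2 n t / (m + ½) = 2009 / (m + ½) nm.
m=2: 804 nm (IR); m=3: 574 nm (visible); m=4: 447 nm (visible); m=5: 365 nm (UV).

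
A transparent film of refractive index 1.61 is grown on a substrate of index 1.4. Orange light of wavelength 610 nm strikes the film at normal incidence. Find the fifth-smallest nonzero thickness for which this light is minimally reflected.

At the upper boundary (n = 1.0 to n = 1.61) the reflected ray undergoes a half-wave phase shift.
Ray reflecting at the bottom interface goes from n = 1.61 toward n = 1.4: no phase shift.
The two reflections differ by half a wavelength.
For dark reflection here: 2 n t = m λ.
The fifth-smallest nonzero thickness corresponds to m = 5: t = m λ / (2 n) = 5.00 × 610 / (2 × 1.61) = 947 nm.

947 nm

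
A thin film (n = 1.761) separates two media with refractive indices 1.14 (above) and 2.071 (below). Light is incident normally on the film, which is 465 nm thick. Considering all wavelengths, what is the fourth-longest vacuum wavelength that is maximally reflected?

At the upper boundary (n = 1.14 to n = 1.761) the reflected ray undergoes a half-wave phase shift.
Ray reflecting at the bottom interface goes from n = 1.761 toward n = 2.071: a half-wave phase shift.
Zero or two π shifts → no net half-wave offset.
With no net inversion, constructive interference in reflection requires 2 n t = m λ.
λ = 2 n t / m. The fourth-longest wavelength is m = 4: λ = 2 × 1.761 × 465 / 4.00 = 409 nm.

409 nm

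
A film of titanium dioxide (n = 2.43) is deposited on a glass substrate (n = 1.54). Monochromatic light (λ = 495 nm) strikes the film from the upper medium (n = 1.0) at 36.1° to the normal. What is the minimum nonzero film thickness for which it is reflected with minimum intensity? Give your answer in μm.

0.105 μm

Top surface (1.0 → 2.43): reflection off a higher-index medium gives a half-wave phase shift.
Bottom surface (2.43 → 1.54): reflection off a lower-index medium gives no phase shift.
The two reflections differ by half a wavelength.
With one net inversion, destructive interference in reflection requires 2 n t cos θ_r = m λ.
Snell's law: 1.0 sin 36.1° = 2.43 sin θ_r → sin θ_r = 0.242, cos θ_r = 0.970.
Minimum nonzero at m = 1: t = λ / (2 n cos θ_r) = 495 / (2 × 2.43 × 0.970) = 105 nm.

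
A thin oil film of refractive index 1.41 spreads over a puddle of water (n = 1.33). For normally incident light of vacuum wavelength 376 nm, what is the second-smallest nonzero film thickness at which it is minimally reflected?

267 nm

Top surface (1.0 → 1.41): reflection off a higher-index medium gives a half-wave phase shift.
Bottom surface (1.41 → 1.33): reflection off a lower-index medium gives no phase shift.
Exactly one π shift → a net half-wave offset.
With one net inversion, destructive interference in reflection requires 2 n t = m λ.
The second-smallest nonzero thickness corresponds to m = 2: t = m λ / (2 n) = 2.00 × 376 / (2 × 1.41) = 267 nm.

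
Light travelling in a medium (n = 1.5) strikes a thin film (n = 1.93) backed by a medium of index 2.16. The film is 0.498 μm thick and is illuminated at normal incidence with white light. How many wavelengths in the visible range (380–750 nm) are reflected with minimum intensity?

2

Ray reflecting at the top interface goes from n = 1.5 toward n = 1.93: a half-wave phase shift.
Bottom surface (1.93 → 2.16): reflection off a higher-index medium gives a half-wave phase shift.
Net: no relative phase inversion (both shifts match).
For minimum reflection here: 2 n t = (m + ½) λ.
λ = 2 n t / (m + ½) = 1922 / (m + ½) nm.
m=2: 769 nm (IR); m=3: 549 nm (visible); m=4: 427 nm (visible); m=5: 350 nm (UV).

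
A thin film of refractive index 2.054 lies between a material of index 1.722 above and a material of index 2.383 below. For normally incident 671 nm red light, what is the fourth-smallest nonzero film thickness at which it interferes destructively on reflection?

At the upper boundary (n = 1.722 to n = 2.054) the reflected ray undergoes a half-wave phase shift.
Bottom surface (2.054 → 2.383): reflection off a higher-index medium gives a half-wave phase shift.
Net: no relative phase inversion (both shifts match).
With no net inversion, destructive interference in reflection requires 2 n t = (m + ½) λ.
The fourth-smallest nonzero thickness corresponds to m = 3: t = (m + ½) λ / (2 n) = 3.50 × 671 / (2 × 2.054) = 572 nm.

572 nm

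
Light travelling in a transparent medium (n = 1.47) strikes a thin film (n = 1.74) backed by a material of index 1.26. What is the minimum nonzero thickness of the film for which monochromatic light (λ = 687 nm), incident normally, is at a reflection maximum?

98.7 nm

At the upper boundary (n = 1.47 to n = 1.74) the reflected ray undergoes a half-wave phase shift.
Ray reflecting at the bottom interface goes from n = 1.74 toward n = 1.26: no phase shift.
Net: one phase inversion between the two reflected rays.
For maximum reflection here: 2 n t = (m + ½) λ.
Minimum at m = 0: t = λ / (4 n) = 687 / (4 × 1.74) = 98.7 nm.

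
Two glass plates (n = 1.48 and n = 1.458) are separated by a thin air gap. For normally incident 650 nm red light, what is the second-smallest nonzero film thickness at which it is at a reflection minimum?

650 nm

Top surface (1.48 → 1.0): reflection off a lower-index medium gives no phase shift.
Ray reflecting at the bottom interface goes from n = 1.0 toward n = 1.458: a half-wave phase shift.
Exactly one π shift → a net half-wave offset.
With one net inversion, destructive interference in reflection requires 2 n t = m λ.
The second-smallest nonzero thickness corresponds to m = 2: t = m λ / (2 n) = 2.00 × 650 / (2 × 1.0) = 650 nm.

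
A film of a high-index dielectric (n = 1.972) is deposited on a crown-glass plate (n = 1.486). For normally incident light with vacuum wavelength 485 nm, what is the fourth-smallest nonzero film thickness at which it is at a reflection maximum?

At the upper boundary (n = 1.0 to n = 1.972) the reflected ray undergoes a half-wave phase shift.
Ray reflecting at the bottom interface goes from n = 1.972 toward n = 1.486: no phase shift.
Net: one phase inversion between the two reflected rays.
With one net inversion, constructive interference in reflection requires 2 n t = (m + ½) λ.
The fourth-smallest nonzero thickness corresponds to m = 3: t = (m + ½) λ / (2 n) = 3.50 × 485 / (2 × 1.972) = 430 nm.

430 nm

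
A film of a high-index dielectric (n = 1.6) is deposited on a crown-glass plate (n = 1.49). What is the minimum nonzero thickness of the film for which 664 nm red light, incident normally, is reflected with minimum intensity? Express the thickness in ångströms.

2075 Å

Ray reflecting at the top interface goes from n = 1.0 toward n = 1.6: a half-wave phase shift.
At the lower boundary (n = 1.6 to n = 1.49) the reflected ray undergoes no phase shift.
Net: one phase inversion between the two reflected rays.
For dark reflection here: 2 n t = m λ.
Minimum nonzero at m = 1: t = λ / (2 n) = 664 / (2 × 1.6) = 208 nm.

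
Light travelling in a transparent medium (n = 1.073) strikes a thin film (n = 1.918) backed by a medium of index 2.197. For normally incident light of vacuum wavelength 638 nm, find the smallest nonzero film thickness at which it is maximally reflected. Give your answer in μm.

0.166 μm

Top surface (1.073 → 1.918): reflection off a higher-index medium gives a half-wave phase shift.
Ray reflecting at the bottom interface goes from n = 1.918 toward n = 2.197: a half-wave phase shift.
The two reflections carry the same phase change, so no net offset.
For maximum reflection here: 2 n t = m λ.
Minimum nonzero at m = 1: t = λ / (2 n) = 638 / (2 × 1.918) = 166 nm.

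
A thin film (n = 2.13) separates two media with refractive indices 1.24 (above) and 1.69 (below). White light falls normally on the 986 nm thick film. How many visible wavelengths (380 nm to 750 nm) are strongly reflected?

5

Ray reflecting at the top interface goes from n = 1.24 toward n = 2.13: a half-wave phase shift.
Bottom surface (2.13 → 1.69): reflection off a lower-index medium gives no phase shift.
Net: one phase inversion between the two reflected rays.
So the condition for constructive reflection is 2 n t = (m + ½) λ.
λ = 2 n t / (m + ½) = 4200 / (m + ½) nm.
m=5: 764 nm (IR); m=6: 646 nm (visible); m=7: 560 nm (visible); m=8: 494 nm (visible); m=9: 442 nm (visible); m=10: 400 nm (visible); m=11: 365 nm (UV).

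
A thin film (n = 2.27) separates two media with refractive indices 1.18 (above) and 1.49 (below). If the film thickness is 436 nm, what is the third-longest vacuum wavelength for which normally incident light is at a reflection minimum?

Top surface (1.18 → 2.27): reflection off a higher-index medium gives a half-wave phase shift.
Bottom surface (2.27 → 1.49): reflection off a lower-index medium gives no phase shift.
Exactly one π shift → a net half-wave offset.
So the condition for destructive reflection is 2 n t = m λ.
λ = 2 n t / m. The third-longest wavelength is m = 3: λ = 2 × 2.27 × 436 / 3.00 = 660 nm.

660 nm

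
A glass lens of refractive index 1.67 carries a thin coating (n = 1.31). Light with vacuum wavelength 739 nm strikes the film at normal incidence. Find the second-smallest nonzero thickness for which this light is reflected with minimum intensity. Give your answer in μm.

0.423 μm

Ray reflecting at the top interface goes from n = 1.0 toward n = 1.31: a half-wave phase shift.
At the lower boundary (n = 1.31 to n = 1.67) the reflected ray undergoes a half-wave phase shift.
Net: no relative phase inversion (both shifts match).
So the condition for destructive reflection is 2 n t = (m + ½) λ.
The second-smallest nonzero thickness corresponds to m = 1: t = (m + ½) λ / (2 n) = 1.50 × 739 / (2 × 1.31) = 423 nm.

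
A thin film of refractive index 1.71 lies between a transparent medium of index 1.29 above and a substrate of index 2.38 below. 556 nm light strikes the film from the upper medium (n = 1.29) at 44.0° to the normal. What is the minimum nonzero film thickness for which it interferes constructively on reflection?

Top surface (1.29 → 1.71): reflection off a higher-index medium gives a half-wave phase shift.
At the lower boundary (n = 1.71 to n = 2.38) the reflected ray undergoes a half-wave phase shift.
The two reflections carry the same phase change, so no net offset.
So the condition for constructive reflection is 2 n t cos θ_r = m λ.
Snell's law: 1.29 sin 44.0° = 1.71 sin θ_r → sin θ_r = 0.524, cos θ_r = 0.852.
Minimum nonzero at m = 1: t = λ / (2 n cos θ_r) = 556 / (2 × 1.71 × 0.852) = 191 nm.

191 nm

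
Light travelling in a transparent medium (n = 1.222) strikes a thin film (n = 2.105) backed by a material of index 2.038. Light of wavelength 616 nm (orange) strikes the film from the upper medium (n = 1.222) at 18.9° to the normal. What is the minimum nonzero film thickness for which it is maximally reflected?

74.5 nm

At the upper boundary (n = 1.222 to n = 2.105) the reflected ray undergoes a half-wave phase shift.
Bottom surface (2.105 → 2.038): reflection off a lower-index medium gives no phase shift.
The two reflections differ by half a wavelength.
For strong reflection here: 2 n t cos θ_r = (m + ½) λ.
Snell's law: 1.222 sin 18.9° = 2.105 sin θ_r → sin θ_r = 0.188, cos θ_r = 0.982.
Minimum at m = 0: t = λ / (4 n cos θ_r) = 616 / (4 × 2.105 × 0.982) = 74.5 nm.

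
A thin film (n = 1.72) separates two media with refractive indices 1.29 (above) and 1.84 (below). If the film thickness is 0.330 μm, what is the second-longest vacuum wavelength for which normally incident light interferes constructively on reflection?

568 nm

At the upper boundary (n = 1.29 to n = 1.72) the reflected ray undergoes a half-wave phase shift.
At the lower boundary (n = 1.72 to n = 1.84) the reflected ray undergoes a half-wave phase shift.
Zero or two π shifts → no net half-wave offset.
With no net inversion, constructive interference in reflection requires 2 n t = m λ.
λ = 2 n t / m. The second-longest wavelength is m = 2: λ = 2 × 1.72 × 330 / 2.00 = 568 nm.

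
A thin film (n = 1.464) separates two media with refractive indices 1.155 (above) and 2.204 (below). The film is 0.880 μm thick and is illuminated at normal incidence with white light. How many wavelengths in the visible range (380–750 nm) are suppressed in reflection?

4

At the upper boundary (n = 1.155 to n = 1.464) the reflected ray undergoes a half-wave phase shift.
Bottom surface (1.464 → 2.204): reflection off a higher-index medium gives a half-wave phase shift.
Net: no relative phase inversion (both shifts match).
So the condition for destructive reflection is 2 n t = (m + ½) λ.
λ = 2 n t / (m + ½) = 2577 / (m + ½) nm.
m=2: 1031 nm (IR); m=3: 736 nm (visible); m=4: 573 nm (visible); m=5: 468 nm (visible); m=6: 396 nm (visible); m=7: 344 nm (UV).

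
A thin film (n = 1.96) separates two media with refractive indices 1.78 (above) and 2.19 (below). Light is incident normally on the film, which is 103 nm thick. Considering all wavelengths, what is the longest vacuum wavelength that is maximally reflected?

404 nm

Top surface (1.78 → 1.96): reflection off a higher-index medium gives a half-wave phase shift.
Ray reflecting at the bottom interface goes from n = 1.96 toward n = 2.19: a half-wave phase shift.
Zero or two π shifts → no net half-wave offset.
For bright reflection here: 2 n t = m λ.
λ = 2 n t / m. The longest wavelength is m = 1: λ = 2 × 1.96 × 103 / 1.00 = 404 nm.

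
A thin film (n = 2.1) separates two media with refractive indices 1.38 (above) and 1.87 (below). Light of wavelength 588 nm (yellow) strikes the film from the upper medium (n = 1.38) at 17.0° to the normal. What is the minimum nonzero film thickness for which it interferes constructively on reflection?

Ray reflecting at the top interface goes from n = 1.38 toward n = 2.1: a half-wave phase shift.
Ray reflecting at the bottom interface goes from n = 2.1 toward n = 1.87: no phase shift.
Net: one phase inversion between the two reflected rays.
With one net inversion, constructive interference in reflection requires 2 n t cos θ_r = (m + ½) λ.
Snell's law: 1.38 sin 17.0° = 2.1 sin θ_r → sin θ_r = 0.192, cos θ_r = 0.981.
Minimum at m = 0: t = λ / (4 n cos θ_r) = 588 / (4 × 2.1 × 0.981) = 71.3 nm.

71.3 nm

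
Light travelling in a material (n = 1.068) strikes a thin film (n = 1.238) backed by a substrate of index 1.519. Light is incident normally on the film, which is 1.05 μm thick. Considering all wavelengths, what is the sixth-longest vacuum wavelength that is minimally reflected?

Top surface (1.068 → 1.238): reflection off a higher-index medium gives a half-wave phase shift.
At the lower boundary (n = 1.238 to n = 1.519) the reflected ray undergoes a half-wave phase shift.
Net: no relative phase inversion (both shifts match).
With no net inversion, destructive interference in reflection requires 2 n t = (m + ½) λ.
λ = 2 n t / (m + ½). The sixth-longest wavelength is m = 5: λ = 2 × 1.238 × 1050 / 5.50 = 473 nm.

473 nm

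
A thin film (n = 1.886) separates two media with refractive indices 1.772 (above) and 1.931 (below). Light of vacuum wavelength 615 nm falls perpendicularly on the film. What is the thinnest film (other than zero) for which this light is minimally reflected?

At the upper boundary (n = 1.772 to n = 1.886) the reflected ray undergoes a half-wave phase shift.
Bottom surface (1.886 → 1.931): reflection off a higher-index medium gives a half-wave phase shift.
Net: no relative phase inversion (both shifts match).
So the condition for destructive reflection is 2 n t = (m + ½) λ.
Minimum at m = 0: t = λ / (4 n) = 615 / (4 × 1.886) = 81.5 nm.

81.5 nm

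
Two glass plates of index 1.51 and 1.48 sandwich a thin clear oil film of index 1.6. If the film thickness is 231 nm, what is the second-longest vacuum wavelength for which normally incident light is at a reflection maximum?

493 nm

Ray reflecting at the top interface goes from n = 1.51 toward n = 1.6: a half-wave phase shift.
At the lower boundary (n = 1.6 to n = 1.48) the reflected ray undergoes no phase shift.
Net: one phase inversion between the two reflected rays.
For maximum reflection here: 2 n t = (m + ½) λ.
λ = 2 n t / (m + ½). The second-longest wavelength is m = 1: λ = 2 × 1.6 × 231 / 1.50 = 493 nm.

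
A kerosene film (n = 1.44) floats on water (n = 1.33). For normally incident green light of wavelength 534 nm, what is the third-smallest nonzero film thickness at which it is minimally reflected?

Top surface (1.0 → 1.44): reflection off a higher-index medium gives a half-wave phase shift.
Bottom surface (1.44 → 1.33): reflection off a lower-index medium gives no phase shift.
The two reflections differ by half a wavelength.
So the condition for destructive reflection is 2 n t = m λ.
The third-smallest nonzero thickness corresponds to m = 3: t = m λ / (2 n) = 3.00 × 534 / (2 × 1.44) = 556 nm.

556 nm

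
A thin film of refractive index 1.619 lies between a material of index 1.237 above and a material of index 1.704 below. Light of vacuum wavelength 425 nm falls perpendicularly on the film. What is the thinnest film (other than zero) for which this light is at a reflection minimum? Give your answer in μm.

0.0656 μm

Ray reflecting at the top interface goes from n = 1.237 toward n = 1.619: a half-wave phase shift.
At the lower boundary (n = 1.619 to n = 1.704) the reflected ray undergoes a half-wave phase shift.
Zero or two π shifts → no net half-wave offset.
For minimum reflection here: 2 n t = (m + ½) λ.
Minimum at m = 0: t = λ / (4 n) = 425 / (4 × 1.619) = 65.6 nm.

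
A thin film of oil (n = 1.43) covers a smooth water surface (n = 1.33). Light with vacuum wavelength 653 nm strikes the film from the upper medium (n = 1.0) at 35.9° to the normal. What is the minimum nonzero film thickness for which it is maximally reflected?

Ray reflecting at the top interface goes from n = 1.0 toward n = 1.43: a half-wave phase shift.
At the lower boundary (n = 1.43 to n = 1.33) the reflected ray undergoes no phase shift.
Net: one phase inversion between the two reflected rays.
With one net inversion, constructive interference in reflection requires 2 n t cos θ_r = (m + ½) λ.
Snell's law: 1.0 sin 35.9° = 1.43 sin θ_r → sin θ_r = 0.410, cos θ_r = 0.912.
Minimum at m = 0: t = λ / (4 n cos θ_r) = 653 / (4 × 1.43 × 0.912) = 125 nm.

125 nm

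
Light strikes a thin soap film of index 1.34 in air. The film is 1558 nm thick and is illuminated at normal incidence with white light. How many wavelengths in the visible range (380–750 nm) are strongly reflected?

At the upper boundary (n = 1.0 to n = 1.34) the reflected ray undergoes a half-wave phase shift.
At the lower boundary (n = 1.34 to n = 1.0) the reflected ray undergoes no phase shift.
Exactly one π shift → a net half-wave offset.
With one net inversion, constructive interference in reflection requires 2 n t = (m + ½) λ.
λ = 2 n t / (m + ½) = 4175 / (m + ½) nm.
m=5: 759 nm (IR); m=6: 642 nm (visible); m=7: 557 nm (visible); m=8: 491 nm (visible); m=9: 440 nm (visible); m=10: 398 nm (visible); m=11: 363 nm (UV).

5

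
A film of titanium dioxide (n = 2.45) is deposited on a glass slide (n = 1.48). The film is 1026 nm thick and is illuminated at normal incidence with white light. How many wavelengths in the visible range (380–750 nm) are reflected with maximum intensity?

6

At the upper boundary (n = 1.0 to n = 2.45) the reflected ray undergoes a half-wave phase shift.
Bottom surface (2.45 → 1.48): reflection off a lower-index medium gives no phase shift.
Net: one phase inversion between the two reflected rays.
For strong reflection here: 2 n t = (m + ½) λ.
λ = 2 n t / (m + ½) = 5027 / (m + ½) nm.
m=6: 773 nm (IR); m=7: 670 nm (visible); m=8: 591 nm (visible); m=9: 529 nm (visible); m=10: 479 nm (visible); m=11: 437 nm (visible); m=12: 402 nm (visible); m=13: 372 nm (UV).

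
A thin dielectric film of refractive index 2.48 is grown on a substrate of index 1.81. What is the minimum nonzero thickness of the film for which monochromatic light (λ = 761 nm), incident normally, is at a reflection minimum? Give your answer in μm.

Top surface (1.0 → 2.48): reflection off a higher-index medium gives a half-wave phase shift.
At the lower boundary (n = 2.48 to n = 1.81) the reflected ray undergoes no phase shift.
The two reflections differ by half a wavelength.
So the condition for destructive reflection is 2 n t = m λ.
Minimum nonzero at m = 1: t = λ / (2 n) = 761 / (2 × 2.48) = 153 nm.

0.153 μm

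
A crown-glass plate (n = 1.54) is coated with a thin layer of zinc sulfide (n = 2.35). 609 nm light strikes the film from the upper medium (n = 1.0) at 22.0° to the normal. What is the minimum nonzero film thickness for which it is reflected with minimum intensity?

131 nm

Ray reflecting at the top interface goes from n = 1.0 toward n = 2.35: a half-wave phase shift.
Bottom surface (2.35 → 1.54): reflection off a lower-index medium gives no phase shift.
The two reflections differ by half a wavelength.
With one net inversion, destructive interference in reflection requires 2 n t cos θ_r = m λ.
Snell's law: 1.0 sin 22.0° = 2.35 sin θ_r → sin θ_r = 0.159, cos θ_r = 0.987.
Minimum nonzero at m = 1: t = λ / (2 n cos θ_r) = 609 / (2 × 2.35 × 0.987) = 131 nm.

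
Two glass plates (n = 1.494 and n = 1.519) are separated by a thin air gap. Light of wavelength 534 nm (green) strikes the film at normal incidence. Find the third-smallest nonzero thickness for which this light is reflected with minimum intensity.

801 nm

At the upper boundary (n = 1.494 to n = 1.0) the reflected ray undergoes no phase shift.
Bottom surface (1.0 → 1.519): reflection off a higher-index medium gives a half-wave phase shift.
The two reflections differ by half a wavelength.
With one net inversion, destructive interference in reflection requires 2 n t = m λ.
The third-smallest nonzero thickness corresponds to m = 3: t = m λ / (2 n) = 3.00 × 534 / (2 × 1.0) = 801 nm.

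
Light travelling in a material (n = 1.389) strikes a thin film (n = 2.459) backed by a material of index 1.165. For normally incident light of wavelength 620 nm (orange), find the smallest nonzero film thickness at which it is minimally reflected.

At the upper boundary (n = 1.389 to n = 2.459) the reflected ray undergoes a half-wave phase shift.
Bottom surface (2.459 → 1.165): reflection off a lower-index medium gives no phase shift.
Exactly one π shift → a net half-wave offset.
With one net inversion, destructive interference in reflection requires 2 n t = m λ.
Minimum nonzero at m = 1: t = λ / (2 n) = 620 / (2 × 2.459) = 126 nm.

126 nm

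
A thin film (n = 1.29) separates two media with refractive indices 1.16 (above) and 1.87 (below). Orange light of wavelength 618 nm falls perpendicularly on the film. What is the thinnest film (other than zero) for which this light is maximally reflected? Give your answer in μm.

At the upper boundary (n = 1.16 to n = 1.29) the reflected ray undergoes a half-wave phase shift.
At the lower boundary (n = 1.29 to n = 1.87) the reflected ray undergoes a half-wave phase shift.
Net: no relative phase inversion (both shifts match).
With no net inversion, constructive interference in reflection requires 2 n t = m λ.
Minimum nonzero at m = 1: t = λ / (2 n) = 618 / (2 × 1.29) = 240 nm.

0.240 μm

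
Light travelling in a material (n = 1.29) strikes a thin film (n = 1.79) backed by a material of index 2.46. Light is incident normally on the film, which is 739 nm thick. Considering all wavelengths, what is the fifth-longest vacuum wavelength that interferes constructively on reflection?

529 nm

At the upper boundary (n = 1.29 to n = 1.79) the reflected ray undergoes a half-wave phase shift.
At the lower boundary (n = 1.79 to n = 2.46) the reflected ray undergoes a half-wave phase shift.
Net: no relative phase inversion (both shifts match).
For strong reflection here: 2 n t = m λ.
λ = 2 n t / m. The fifth-longest wavelength is m = 5: λ = 2 × 1.79 × 739 / 5.00 = 529 nm.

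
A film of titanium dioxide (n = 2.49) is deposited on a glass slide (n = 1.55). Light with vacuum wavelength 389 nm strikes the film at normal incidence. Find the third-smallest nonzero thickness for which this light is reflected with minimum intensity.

234 nm

Ray reflecting at the top interface goes from n = 1.0 toward n = 2.49: a half-wave phase shift.
At the lower boundary (n = 2.49 to n = 1.55) the reflected ray undergoes no phase shift.
Exactly one π shift → a net half-wave offset.
For dark reflection here: 2 n t = m λ.
The third-smallest nonzero thickness corresponds to m = 3: t = m λ / (2 n) = 3.00 × 389 / (2 × 2.49) = 234 nm.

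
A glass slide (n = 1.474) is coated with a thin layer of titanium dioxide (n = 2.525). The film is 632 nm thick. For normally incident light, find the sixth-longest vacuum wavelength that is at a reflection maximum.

580 nm

Ray reflecting at the top interface goes from n = 1.0 toward n = 2.525: a half-wave phase shift.
Bottom surface (2.525 → 1.474): reflection off a lower-index medium gives no phase shift.
The two reflections differ by half a wavelength.
So the condition for constructive reflection is 2 n t = (m + ½) λ.
λ = 2 n t / (m + ½). The sixth-longest wavelength is m = 5: λ = 2 × 2.525 × 632 / 5.50 = 580 nm.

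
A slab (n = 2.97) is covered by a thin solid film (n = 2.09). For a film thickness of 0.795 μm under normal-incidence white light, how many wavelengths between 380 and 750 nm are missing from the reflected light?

Top surface (1.0 → 2.09): reflection off a higher-index medium gives a half-wave phase shift.
Ray reflecting at the bottom interface goes from n = 2.09 toward n = 2.97: a half-wave phase shift.
The two reflections carry the same phase change, so no net offset.
For weak reflection here: 2 n t = (m + ½) λ.
λ = 2 n t / (m + ½) = 3323 / (m + ½) nm.
m=3: 949 nm (IR); m=4: 738 nm (visible); m=5: 604 nm (visible); m=6: 511 nm (visible); m=7: 443 nm (visible); m=8: 391 nm (visible); m=9: 350 nm (UV).

5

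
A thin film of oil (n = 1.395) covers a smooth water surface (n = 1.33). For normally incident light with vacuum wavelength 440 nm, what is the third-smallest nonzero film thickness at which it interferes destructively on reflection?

At the upper boundary (n = 1.0 to n = 1.395) the reflected ray undergoes a half-wave phase shift.
Ray reflecting at the bottom interface goes from n = 1.395 toward n = 1.33: no phase shift.
Exactly one π shift → a net half-wave offset.
So the condition for destructive reflection is 2 n t = m λ.
The third-smallest nonzero thickness corresponds to m = 3: t = m λ / (2 n) = 3.00 × 440 / (2 × 1.395) = 473 nm.

473 nm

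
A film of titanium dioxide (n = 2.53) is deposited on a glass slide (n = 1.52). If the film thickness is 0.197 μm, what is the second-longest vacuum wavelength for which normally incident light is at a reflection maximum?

665 nm

At the upper boundary (n = 1.0 to n = 2.53) the reflected ray undergoes a half-wave phase shift.
At the lower boundary (n = 2.53 to n = 1.52) the reflected ray undergoes no phase shift.
Net: one phase inversion between the two reflected rays.
For bright reflection here: 2 n t = (m + ½) λ.
λ = 2 n t / (m + ½). The second-longest wavelength is m = 1: λ = 2 × 2.53 × 197 / 1.50 = 665 nm.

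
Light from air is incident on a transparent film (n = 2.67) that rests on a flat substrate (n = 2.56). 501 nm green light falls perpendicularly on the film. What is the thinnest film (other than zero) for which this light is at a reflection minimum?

Top surface (1.0 → 2.67): reflection off a higher-index medium gives a half-wave phase shift.
At the lower boundary (n = 2.67 to n = 2.56) the reflected ray undergoes no phase shift.
Exactly one π shift → a net half-wave offset.
With one net inversion, destructive interference in reflection requires 2 n t = m λ.
Minimum nonzero at m = 1: t = λ / (2 n) = 501 / (2 × 2.67) = 93.8 nm.

93.8 nm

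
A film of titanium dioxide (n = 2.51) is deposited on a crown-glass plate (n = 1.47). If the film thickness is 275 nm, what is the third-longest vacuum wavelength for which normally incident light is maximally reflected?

Ray reflecting at the top interface goes from n = 1.0 toward n = 2.51: a half-wave phase shift.
At the lower boundary (n = 2.51 to n = 1.47) the reflected ray undergoes no phase shift.
The two reflections differ by half a wavelength.
So the condition for constructive reflection is 2 n t = (m + ½) λ.
λ = 2 n t / (m + ½). The third-longest wavelength is m = 2: λ = 2 × 2.51 × 275 / 2.50 = 552 nm.

552 nm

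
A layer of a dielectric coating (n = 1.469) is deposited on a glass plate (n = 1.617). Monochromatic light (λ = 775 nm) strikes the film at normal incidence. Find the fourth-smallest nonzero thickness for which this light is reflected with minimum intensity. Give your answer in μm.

Top surface (1.0 → 1.469): reflection off a higher-index medium gives a half-wave phase shift.
Ray reflecting at the bottom interface goes from n = 1.469 toward n = 1.617: a half-wave phase shift.
Net: no relative phase inversion (both shifts match).
So the condition for destructive reflection is 2 n t = (m + ½) λ.
The fourth-smallest nonzero thickness corresponds to m = 3: t = (m + ½) λ / (2 n) = 3.50 × 775 / (2 × 1.469) = 923 nm.

0.923 μm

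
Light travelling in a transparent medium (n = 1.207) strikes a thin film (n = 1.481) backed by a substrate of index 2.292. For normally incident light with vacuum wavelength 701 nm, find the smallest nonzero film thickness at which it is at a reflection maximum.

237 nm

At the upper boundary (n = 1.207 to n = 1.481) the reflected ray undergoes a half-wave phase shift.
Ray reflecting at the bottom interface goes from n = 1.481 toward n = 2.292: a half-wave phase shift.
The two reflections carry the same phase change, so no net offset.
With no net inversion, constructive interference in reflection requires 2 n t = m λ.
Minimum nonzero at m = 1: t = λ / (2 n) = 701 / (2 × 1.481) = 237 nm.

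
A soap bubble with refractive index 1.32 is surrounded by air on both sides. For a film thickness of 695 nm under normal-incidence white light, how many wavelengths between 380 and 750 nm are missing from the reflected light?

2

At the upper boundary (n = 1.0 to n = 1.32) the reflected ray undergoes a half-wave phase shift.
Ray reflecting at the bottom interface goes from n = 1.32 toward n = 1.0: no phase shift.
Exactly one π shift → a net half-wave offset.
With one net inversion, destructive interference in reflection requires 2 n t = m λ.
λ = 2 n t / m = 1835 / m nm.
m=2: 917 nm (IR); m=3: 612 nm (visible); m=4: 459 nm (visible); m=5: 367 nm (UV).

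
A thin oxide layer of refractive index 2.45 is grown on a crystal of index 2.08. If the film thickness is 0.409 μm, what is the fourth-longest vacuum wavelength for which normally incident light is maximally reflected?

Ray reflecting at the top interface goes from n = 1.0 toward n = 2.45: a half-wave phase shift.
Ray reflecting at the bottom interface goes from n = 2.45 toward n = 2.08: no phase shift.
Net: one phase inversion between the two reflected rays.
For bright reflection here: 2 n t = (m + ½) λ.
λ = 2 n t / (m + ½). The fourth-longest wavelength is m = 3: λ = 2 × 2.45 × 409 / 3.50 = 573 nm.

573 nm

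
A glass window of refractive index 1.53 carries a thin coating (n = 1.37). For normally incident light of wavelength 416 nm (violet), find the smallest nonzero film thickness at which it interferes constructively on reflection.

152 nm

At the upper boundary (n = 1.0 to n = 1.37) the reflected ray undergoes a half-wave phase shift.
At the lower boundary (n = 1.37 to n = 1.53) the reflected ray undergoes a half-wave phase shift.
Net: no relative phase inversion (both shifts match).
With no net inversion, constructive interference in reflection requires 2 n t = m λ.
Minimum nonzero at m = 1: t = λ / (2 n) = 416 / (2 × 1.37) = 152 nm.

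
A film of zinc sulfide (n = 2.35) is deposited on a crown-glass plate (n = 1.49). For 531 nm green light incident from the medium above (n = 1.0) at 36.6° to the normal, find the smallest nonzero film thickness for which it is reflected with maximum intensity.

At the upper boundary (n = 1.0 to n = 2.35) the reflected ray undergoes a half-wave phase shift.
Bottom surface (2.35 → 1.49): reflection off a lower-index medium gives no phase shift.
Net: one phase inversion between the two reflected rays.
For bright reflection here: 2 n t cos θ_r = (m + ½) λ.
Snell's law: 1.0 sin 36.6° = 2.35 sin θ_r → sin θ_r = 0.254, cos θ_r = 0.967.
Minimum at m = 0: t = λ / (4 n cos θ_r) = 531 / (4 × 2.35 × 0.967) = 58.4 nm.

58.4 nm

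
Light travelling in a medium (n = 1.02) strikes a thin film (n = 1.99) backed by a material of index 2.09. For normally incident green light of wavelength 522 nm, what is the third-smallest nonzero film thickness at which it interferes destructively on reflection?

328 nm

At the upper boundary (n = 1.02 to n = 1.99) the reflected ray undergoes a half-wave phase shift.
At the lower boundary (n = 1.99 to n = 2.09) the reflected ray undergoes a half-wave phase shift.
Net: no relative phase inversion (both shifts match).
So the condition for destructive reflection is 2 n t = (m + ½) λ.
The third-smallest nonzero thickness corresponds to m = 2: t = (m + ½) λ / (2 n) = 2.50 × 522 / (2 × 1.99) = 328 nm.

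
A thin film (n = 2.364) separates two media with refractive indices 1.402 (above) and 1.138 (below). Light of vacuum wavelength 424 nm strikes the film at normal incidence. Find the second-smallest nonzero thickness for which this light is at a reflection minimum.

Ray reflecting at the top interface goes from n = 1.402 toward n = 2.364: a half-wave phase shift.
Bottom surface (2.364 → 1.138): reflection off a lower-index medium gives no phase shift.
Net: one phase inversion between the two reflected rays.
For minimum reflection here: 2 n t = m λ.
The second-smallest nonzero thickness corresponds to m = 2: t = m λ / (2 n) = 2.00 × 424 / (2 × 2.364) = 179 nm.

179 nm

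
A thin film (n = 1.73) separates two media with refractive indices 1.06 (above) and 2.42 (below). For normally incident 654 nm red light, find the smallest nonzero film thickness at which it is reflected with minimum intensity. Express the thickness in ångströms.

945 Å

At the upper boundary (n = 1.06 to n = 1.73) the reflected ray undergoes a half-wave phase shift.
At the lower boundary (n = 1.73 to n = 2.42) the reflected ray undergoes a half-wave phase shift.
Zero or two π shifts → no net half-wave offset.
With no net inversion, destructive interference in reflection requires 2 n t = (m + ½) λ.
Minimum at m = 0: t = λ / (4 n) = 654 / (4 × 1.73) = 94.5 nm.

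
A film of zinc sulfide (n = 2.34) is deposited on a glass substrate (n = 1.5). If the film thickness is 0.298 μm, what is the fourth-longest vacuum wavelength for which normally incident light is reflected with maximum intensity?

Ray reflecting at the top interface goes from n = 1.0 toward n = 2.34: a half-wave phase shift.
At the lower boundary (n = 2.34 to n = 1.5) the reflected ray undergoes no phase shift.
Net: one phase inversion between the two reflected rays.
For maximum reflection here: 2 n t = (m + ½) λ.
λ = 2 n t / (m + ½). The fourth-longest wavelength is m = 3: λ = 2 × 2.34 × 298 / 3.50 = 398 nm.

398 nm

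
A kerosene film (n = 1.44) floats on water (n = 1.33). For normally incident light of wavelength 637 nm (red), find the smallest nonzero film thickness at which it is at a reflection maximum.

111 nm

Top surface (1.0 → 1.44): reflection off a higher-index medium gives a half-wave phase shift.
At the lower boundary (n = 1.44 to n = 1.33) the reflected ray undergoes no phase shift.
Exactly one π shift → a net half-wave offset.
For bright reflection here: 2 n t = (m + ½) λ.
Minimum at m = 0: t = λ / (4 n) = 637 / (4 × 1.44) = 111 nm.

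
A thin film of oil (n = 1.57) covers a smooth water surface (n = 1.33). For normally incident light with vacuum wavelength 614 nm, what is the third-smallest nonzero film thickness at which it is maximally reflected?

Ray reflecting at the top interface goes from n = 1.0 toward n = 1.57: a half-wave phase shift.
Bottom surface (1.57 → 1.33): reflection off a lower-index medium gives no phase shift.
Net: one phase inversion between the two reflected rays.
For maximum reflection here: 2 n t = (m + ½) λ.
The third-smallest nonzero thickness corresponds to m = 2: t = (m + ½) λ / (2 n) = 2.50 × 614 / (2 × 1.57) = 489 nm.

489 nm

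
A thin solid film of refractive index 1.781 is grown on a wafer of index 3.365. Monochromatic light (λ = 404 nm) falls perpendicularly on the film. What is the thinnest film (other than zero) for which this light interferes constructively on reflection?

Ray reflecting at the top interface goes from n = 1.0 toward n = 1.781: a half-wave phase shift.
Ray reflecting at the bottom interface goes from n = 1.781 toward n = 3.365: a half-wave phase shift.
Net: no relative phase inversion (both shifts match).
With no net inversion, constructive interference in reflection requires 2 n t = m λ.
Minimum nonzero at m = 1: t = λ / (2 n) = 404 / (2 × 1.781) = 113 nm.

113 nm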